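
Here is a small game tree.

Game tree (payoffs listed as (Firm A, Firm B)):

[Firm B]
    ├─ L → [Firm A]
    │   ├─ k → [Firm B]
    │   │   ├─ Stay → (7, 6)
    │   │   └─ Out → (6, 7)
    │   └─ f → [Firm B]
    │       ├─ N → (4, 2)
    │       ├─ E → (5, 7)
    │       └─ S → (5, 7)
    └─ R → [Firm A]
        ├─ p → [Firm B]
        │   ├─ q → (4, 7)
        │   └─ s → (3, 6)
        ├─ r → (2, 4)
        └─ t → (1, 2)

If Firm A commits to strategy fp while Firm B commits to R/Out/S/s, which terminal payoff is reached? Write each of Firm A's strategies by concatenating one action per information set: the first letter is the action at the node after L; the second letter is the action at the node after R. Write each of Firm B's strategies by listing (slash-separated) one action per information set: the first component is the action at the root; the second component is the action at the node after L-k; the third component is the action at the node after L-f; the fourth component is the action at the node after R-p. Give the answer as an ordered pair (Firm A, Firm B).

Trace the play path from the root:
  Firm B plays R
  Firm A plays p at [R]
  Firm B plays s at [R-p]
→ terminal payoff (3, 6).
(Firm A's choice at the node after L is never reached on this path, so it doesn't affect the outcome.)

(3, 6)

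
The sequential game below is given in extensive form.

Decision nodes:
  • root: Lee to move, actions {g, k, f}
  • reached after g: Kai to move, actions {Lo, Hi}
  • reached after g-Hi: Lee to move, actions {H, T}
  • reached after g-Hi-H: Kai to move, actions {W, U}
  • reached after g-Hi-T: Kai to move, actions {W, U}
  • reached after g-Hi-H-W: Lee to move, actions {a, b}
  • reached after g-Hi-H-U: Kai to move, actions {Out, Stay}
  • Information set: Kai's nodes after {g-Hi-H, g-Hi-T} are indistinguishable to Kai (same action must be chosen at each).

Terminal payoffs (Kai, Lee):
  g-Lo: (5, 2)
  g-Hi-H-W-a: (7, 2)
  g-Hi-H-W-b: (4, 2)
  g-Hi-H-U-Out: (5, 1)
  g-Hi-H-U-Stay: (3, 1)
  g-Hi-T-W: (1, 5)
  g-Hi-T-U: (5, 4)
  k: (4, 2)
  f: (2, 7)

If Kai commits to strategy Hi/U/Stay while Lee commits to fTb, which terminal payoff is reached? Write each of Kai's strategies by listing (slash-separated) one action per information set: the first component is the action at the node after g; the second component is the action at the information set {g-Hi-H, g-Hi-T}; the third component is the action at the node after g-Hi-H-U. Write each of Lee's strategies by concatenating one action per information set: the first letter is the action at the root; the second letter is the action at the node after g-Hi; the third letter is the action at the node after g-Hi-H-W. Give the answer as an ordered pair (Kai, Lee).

Trace the play path from the root:
  Lee plays f
→ terminal payoff (2, 7).
(Kai's choice at the node after g is never reached on this path, so it doesn't affect the outcome.)

(2, 7)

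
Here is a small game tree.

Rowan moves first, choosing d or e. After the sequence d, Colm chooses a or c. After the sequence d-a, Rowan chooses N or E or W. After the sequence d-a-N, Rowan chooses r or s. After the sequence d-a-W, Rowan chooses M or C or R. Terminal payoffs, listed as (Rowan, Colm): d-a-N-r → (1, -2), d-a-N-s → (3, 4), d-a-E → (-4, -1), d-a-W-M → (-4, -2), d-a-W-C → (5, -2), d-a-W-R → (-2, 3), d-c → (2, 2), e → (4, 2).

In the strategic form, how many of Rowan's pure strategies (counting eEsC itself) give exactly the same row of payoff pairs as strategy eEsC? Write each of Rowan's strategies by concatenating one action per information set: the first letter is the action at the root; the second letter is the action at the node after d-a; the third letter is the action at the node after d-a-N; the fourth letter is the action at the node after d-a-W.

Row for eEsC (columns a, c): (4,2) (4,2).
Under eEsC, Rowan's choice at the node after d-a and at the node after d-a-N and at the node after d-a-W can never be reached regardless of what Colm does, so varying those choices leaves every outcome unchanged.
Holding the reachable choices fixed and varying the unreachable ones freely already gives 3 × 2 × 3 = 18 equivalent strategies.
No other strategy reproduces this row, so those 18 are the full class: eNrM, eNrC, eNrR, eNsM, eNsC, eNsR, eErM, eErC, eErR, eEsM, eEsC, eEsR, eWrM, eWrC, eWrR, eWsM, eWsC, eWsR.

18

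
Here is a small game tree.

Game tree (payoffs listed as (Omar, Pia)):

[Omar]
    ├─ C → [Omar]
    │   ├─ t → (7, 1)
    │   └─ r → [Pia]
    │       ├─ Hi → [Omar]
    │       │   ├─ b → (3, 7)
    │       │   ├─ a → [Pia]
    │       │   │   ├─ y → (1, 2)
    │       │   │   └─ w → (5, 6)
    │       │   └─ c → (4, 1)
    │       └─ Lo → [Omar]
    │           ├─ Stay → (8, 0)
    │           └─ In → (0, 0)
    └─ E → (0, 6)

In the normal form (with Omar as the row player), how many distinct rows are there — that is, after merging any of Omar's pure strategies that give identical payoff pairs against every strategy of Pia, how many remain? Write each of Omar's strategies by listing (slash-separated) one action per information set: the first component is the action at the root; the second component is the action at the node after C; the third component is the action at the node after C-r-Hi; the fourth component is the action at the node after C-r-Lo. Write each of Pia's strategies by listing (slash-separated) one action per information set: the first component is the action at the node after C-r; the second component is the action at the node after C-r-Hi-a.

8

Omar has 24 pure strategies: C/t/b/Stay, C/t/b/In, C/t/a/Stay, C/t/a/In, C/t/c/Stay, C/t/c/In, C/r/b/Stay, C/r/b/In, C/r/a/Stay, C/r/a/In, C/r/c/Stay, C/r/c/In, E/t/b/Stay, E/t/b/In, E/t/a/Stay, E/t/a/In, E/t/c/Stay, E/t/c/In, E/r/b/Stay, E/r/b/In, E/r/a/Stay, E/r/a/In, E/r/c/Stay, E/r/c/In. Columns: Hi/y, Hi/w, Lo/y, Lo/w.
{C/t/b/Stay, C/t/b/In, C/t/a/Stay, C/t/a/In, C/t/c/Stay, C/t/c/In} → row (7,1) (7,1) (7,1) (7,1)
{C/r/b/Stay} → row (3,7) (3,7) (8,0) (8,0)
{C/r/b/In} → row (3,7) (3,7) (0,0) (0,0)
{C/r/a/Stay} → row (1,2) (5,6) (8,0) (8,0)
{C/r/a/In} → row (1,2) (5,6) (0,0) (0,0)
{C/r/c/Stay} → row (4,1) (4,1) (8,0) (8,0)
{C/r/c/In} → row (4,1) (4,1) (0,0) (0,0)
{E/t/b/Stay, E/t/b/In, E/t/a/Stay, E/t/a/In, E/t/c/Stay, E/t/c/In, E/r/b/Stay, E/r/b/In, E/r/a/Stay, E/r/a/In, E/r/c/Stay, E/r/c/In} → row (0,6) (0,6) (0,6) (0,6)
That's 8 distinct rows out of 24 strategies.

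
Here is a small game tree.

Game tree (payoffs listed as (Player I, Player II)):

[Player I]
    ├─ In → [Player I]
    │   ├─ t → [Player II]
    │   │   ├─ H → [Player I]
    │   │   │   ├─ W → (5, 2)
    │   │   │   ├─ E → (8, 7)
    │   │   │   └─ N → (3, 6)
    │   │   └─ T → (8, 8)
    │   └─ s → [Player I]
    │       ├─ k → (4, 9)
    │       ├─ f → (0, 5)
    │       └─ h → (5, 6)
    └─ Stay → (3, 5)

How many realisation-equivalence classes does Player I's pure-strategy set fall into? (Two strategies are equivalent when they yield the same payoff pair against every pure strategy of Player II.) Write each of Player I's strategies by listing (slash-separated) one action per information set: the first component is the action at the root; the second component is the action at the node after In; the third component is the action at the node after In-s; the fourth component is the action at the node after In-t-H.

7

Player I has 36 pure strategies: In/t/k/W, In/t/k/E, In/t/k/N, In/t/f/W, In/t/f/E, In/t/f/N, In/t/h/W, In/t/h/E, In/t/h/N, In/s/k/W, In/s/k/E, In/s/k/N, In/s/f/W, In/s/f/E, In/s/f/N, In/s/h/W, In/s/h/E, In/s/h/N, Stay/t/k/W, Stay/t/k/E, Stay/t/k/N, Stay/t/f/W, Stay/t/f/E, Stay/t/f/N, Stay/t/h/W, Stay/t/h/E, Stay/t/h/N, Stay/s/k/W, Stay/s/k/E, Stay/s/k/N, Stay/s/f/W, Stay/s/f/E, Stay/s/f/N, Stay/s/h/W, Stay/s/h/E, Stay/s/h/N. Columns: H, T.
{In/t/k/W, In/t/f/W, In/t/h/W} → row (5,2) (8,8)
{In/t/k/E, In/t/f/E, In/t/h/E} → row (8,7) (8,8)
{In/t/k/N, In/t/f/N, In/t/h/N} → row (3,6) (8,8)
{In/s/k/W, In/s/k/E, In/s/k/N} → row (4,9) (4,9)
{In/s/f/W, In/s/f/E, In/s/f/N} → row (0,5) (0,5)
{In/s/h/W, In/s/h/E, In/s/h/N} → row (5,6) (5,6)
{Stay/t/k/W, Stay/t/k/E, Stay/t/k/N, Stay/t/f/W, Stay/t/f/E, Stay/t/f/N, Stay/t/h/W, Stay/t/h/E, Stay/t/h/N, Stay/s/k/W, Stay/s/k/E, Stay/s/k/N, Stay/s/f/W, Stay/s/f/E, Stay/s/f/N, Stay/s/h/W, Stay/s/h/E, Stay/s/h/N} → row (3,5) (3,5)
That's 7 distinct rows out of 36 strategies.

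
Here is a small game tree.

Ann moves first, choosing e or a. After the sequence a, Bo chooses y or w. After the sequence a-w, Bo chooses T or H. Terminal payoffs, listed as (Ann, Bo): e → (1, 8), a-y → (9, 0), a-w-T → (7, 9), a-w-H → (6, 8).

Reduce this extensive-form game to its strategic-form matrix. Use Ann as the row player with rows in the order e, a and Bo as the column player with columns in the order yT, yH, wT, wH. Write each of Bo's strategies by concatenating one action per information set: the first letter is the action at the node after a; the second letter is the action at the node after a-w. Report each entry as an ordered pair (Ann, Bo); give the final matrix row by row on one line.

e: (1,8) (1,8) (1,8) (1,8) | a: (9,0) (9,0) (7,9) (6,8)

Row e: yT→(1,8), yH→(1,8), wT→(1,8), wH→(1,8)
Row a: yT→(9,0), yH→(9,0), wT→(7,9), wH→(6,8)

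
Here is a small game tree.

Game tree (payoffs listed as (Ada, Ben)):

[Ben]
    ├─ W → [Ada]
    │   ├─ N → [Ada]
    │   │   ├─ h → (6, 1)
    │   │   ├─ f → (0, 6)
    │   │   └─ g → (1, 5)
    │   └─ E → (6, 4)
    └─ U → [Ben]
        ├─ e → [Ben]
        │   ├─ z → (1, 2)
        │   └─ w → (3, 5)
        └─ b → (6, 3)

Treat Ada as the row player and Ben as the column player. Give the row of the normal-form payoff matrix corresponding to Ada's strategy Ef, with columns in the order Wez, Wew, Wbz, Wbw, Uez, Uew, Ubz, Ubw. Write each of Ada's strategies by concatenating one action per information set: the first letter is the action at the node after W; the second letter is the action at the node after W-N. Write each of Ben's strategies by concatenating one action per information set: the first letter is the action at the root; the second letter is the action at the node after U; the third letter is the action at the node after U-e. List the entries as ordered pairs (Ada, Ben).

(6,4) (6,4) (6,4) (6,4) (1,2) (3,5) (6,3) (6,3)

vs Wez: Ben plays W → Ada plays E at [W] → (6, 4)
vs Wew: Ben plays W → Ada plays E at [W] → (6, 4)
vs Wbz: Ben plays W → Ada plays E at [W] → (6, 4)
vs Wbw: Ben plays W → Ada plays E at [W] → (6, 4)
vs Uez: Ben plays U → Ben plays e at [U] → Ben plays z at [U-e] → (1, 2)
vs Uew: Ben plays U → Ben plays e at [U] → Ben plays w at [U-e] → (3, 5)
vs Ubz: Ben plays U → Ben plays b at [U] → (6, 3)
vs Ubw: Ben plays U → Ben plays b at [U] → (6, 3)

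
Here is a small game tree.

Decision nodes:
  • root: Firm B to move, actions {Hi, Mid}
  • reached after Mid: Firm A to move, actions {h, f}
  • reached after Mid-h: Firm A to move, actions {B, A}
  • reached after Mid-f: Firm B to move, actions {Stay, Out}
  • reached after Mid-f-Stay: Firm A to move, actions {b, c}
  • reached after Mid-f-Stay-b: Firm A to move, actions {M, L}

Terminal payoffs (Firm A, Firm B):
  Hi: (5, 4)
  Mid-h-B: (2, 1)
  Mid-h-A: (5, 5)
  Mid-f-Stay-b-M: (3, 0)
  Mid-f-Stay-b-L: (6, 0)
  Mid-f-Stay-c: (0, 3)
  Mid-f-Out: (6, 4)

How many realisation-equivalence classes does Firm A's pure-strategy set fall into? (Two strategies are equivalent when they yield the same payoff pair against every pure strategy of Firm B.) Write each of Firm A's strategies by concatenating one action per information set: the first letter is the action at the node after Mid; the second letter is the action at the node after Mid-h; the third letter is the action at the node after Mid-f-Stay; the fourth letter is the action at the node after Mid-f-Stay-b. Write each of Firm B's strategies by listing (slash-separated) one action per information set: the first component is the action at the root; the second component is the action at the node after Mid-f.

Firm A has 16 pure strategies: hBbM, hBbL, hBcM, hBcL, hAbM, hAbL, hAcM, hAcL, fBbM, fBbL, fBcM, fBcL, fAbM, fAbL, fAcM, fAcL. Columns: Hi/Stay, Hi/Out, Mid/Stay, Mid/Out.
{hBbM, hBbL, hBcM, hBcL} → row (5,4) (5,4) (2,1) (2,1)
{hAbM, hAbL, hAcM, hAcL} → row (5,4) (5,4) (5,5) (5,5)
{fBbM, fAbM} → row (5,4) (5,4) (3,0) (6,4)
{fBbL, fAbL} → row (5,4) (5,4) (6,0) (6,4)
{fBcM, fBcL, fAcM, fAcL} → row (5,4) (5,4) (0,3) (6,4)
That's 5 distinct rows out of 16 strategies.

5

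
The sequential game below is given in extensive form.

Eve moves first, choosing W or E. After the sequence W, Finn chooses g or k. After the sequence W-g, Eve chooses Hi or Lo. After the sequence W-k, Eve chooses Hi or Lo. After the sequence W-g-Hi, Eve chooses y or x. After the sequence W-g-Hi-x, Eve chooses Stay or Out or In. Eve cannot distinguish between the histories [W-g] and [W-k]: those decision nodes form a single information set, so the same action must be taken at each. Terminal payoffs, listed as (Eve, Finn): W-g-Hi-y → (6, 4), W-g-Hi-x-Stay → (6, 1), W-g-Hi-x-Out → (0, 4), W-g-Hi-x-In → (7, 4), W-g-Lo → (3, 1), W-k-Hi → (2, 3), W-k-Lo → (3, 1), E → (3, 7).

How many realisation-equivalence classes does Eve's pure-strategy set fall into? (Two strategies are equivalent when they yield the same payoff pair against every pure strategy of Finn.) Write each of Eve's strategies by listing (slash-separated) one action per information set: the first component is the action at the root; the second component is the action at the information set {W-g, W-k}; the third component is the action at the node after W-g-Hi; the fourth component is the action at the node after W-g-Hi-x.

6

Eve has 24 pure strategies: W/Hi/y/Stay, W/Hi/y/Out, W/Hi/y/In, W/Hi/x/Stay, W/Hi/x/Out, W/Hi/x/In, W/Lo/y/Stay, W/Lo/y/Out, W/Lo/y/In, W/Lo/x/Stay, W/Lo/x/Out, W/Lo/x/In, E/Hi/y/Stay, E/Hi/y/Out, E/Hi/y/In, E/Hi/x/Stay, E/Hi/x/Out, E/Hi/x/In, E/Lo/y/Stay, E/Lo/y/Out, E/Lo/y/In, E/Lo/x/Stay, E/Lo/x/Out, E/Lo/x/In. Columns: g, k.
{W/Hi/y/Stay, W/Hi/y/Out, W/Hi/y/In} → row (6,4) (2,3)
{W/Hi/x/Stay} → row (6,1) (2,3)
{W/Hi/x/Out} → row (0,4) (2,3)
{W/Hi/x/In} → row (7,4) (2,3)
{W/Lo/y/Stay, W/Lo/y/Out, W/Lo/y/In, W/Lo/x/Stay, W/Lo/x/Out, W/Lo/x/In} → row (3,1) (3,1)
{E/Hi/y/Stay, E/Hi/y/Out, E/Hi/y/In, E/Hi/x/Stay, E/Hi/x/Out, E/Hi/x/In, E/Lo/y/Stay, E/Lo/y/Out, E/Lo/y/In, E/Lo/x/Stay, E/Lo/x/Out, E/Lo/x/In} → row (3,7) (3,7)
That's 6 distinct rows out of 24 strategies.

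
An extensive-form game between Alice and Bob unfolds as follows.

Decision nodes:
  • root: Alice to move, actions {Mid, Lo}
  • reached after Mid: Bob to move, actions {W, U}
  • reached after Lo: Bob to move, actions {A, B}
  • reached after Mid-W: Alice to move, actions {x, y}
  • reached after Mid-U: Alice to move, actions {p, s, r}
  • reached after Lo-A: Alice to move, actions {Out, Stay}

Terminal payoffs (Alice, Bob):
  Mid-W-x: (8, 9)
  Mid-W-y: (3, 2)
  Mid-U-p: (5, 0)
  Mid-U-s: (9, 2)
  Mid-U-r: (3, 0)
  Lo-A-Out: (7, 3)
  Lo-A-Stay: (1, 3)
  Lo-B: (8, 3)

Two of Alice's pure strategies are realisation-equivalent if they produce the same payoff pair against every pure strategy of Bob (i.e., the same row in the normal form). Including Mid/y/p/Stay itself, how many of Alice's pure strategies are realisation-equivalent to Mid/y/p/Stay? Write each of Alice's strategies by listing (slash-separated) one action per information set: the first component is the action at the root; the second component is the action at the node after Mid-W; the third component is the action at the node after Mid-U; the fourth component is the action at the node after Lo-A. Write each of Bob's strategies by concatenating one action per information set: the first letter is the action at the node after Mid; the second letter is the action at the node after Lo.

2

Row for Mid/y/p/Stay (columns WA, WB, UA, UB): (3,2) (3,2) (5,0) (5,0).
Under Mid/y/p/Stay, Alice's choice at the node after Lo-A can never be reached regardless of what Bob does, so varying those choices leaves every outcome unchanged.
Holding the reachable choices fixed and varying the unreachable one freely already gives 2 equivalent strategies.
No other strategy reproduces this row, so those 2 are the full class: Mid/y/p/Out, Mid/y/p/Stay.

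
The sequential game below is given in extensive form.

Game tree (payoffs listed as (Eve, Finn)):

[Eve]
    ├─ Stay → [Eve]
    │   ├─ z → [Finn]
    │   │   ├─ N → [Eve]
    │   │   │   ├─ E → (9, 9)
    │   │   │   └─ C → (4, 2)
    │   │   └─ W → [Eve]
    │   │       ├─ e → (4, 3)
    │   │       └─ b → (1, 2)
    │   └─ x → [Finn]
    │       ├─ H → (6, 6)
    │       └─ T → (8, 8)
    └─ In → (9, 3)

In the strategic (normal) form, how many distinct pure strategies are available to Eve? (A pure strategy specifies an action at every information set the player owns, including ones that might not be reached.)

Eve owns the root with actions {Stay, In} — two choices.
Eve owns the node after Stay with actions {z, x} — two choices.
Eve owns the node after Stay-z-N with actions {E, C} — two choices.
Eve owns the node after Stay-z-W with actions {e, b} — two choices.
A pure strategy fixes one action at each information set independently, so the count is the product 2 × 2 × 2 × 2 = 16.
(For reference, Finn has 4 pure strategies, giving a 16×4 normal-form matrix.)

16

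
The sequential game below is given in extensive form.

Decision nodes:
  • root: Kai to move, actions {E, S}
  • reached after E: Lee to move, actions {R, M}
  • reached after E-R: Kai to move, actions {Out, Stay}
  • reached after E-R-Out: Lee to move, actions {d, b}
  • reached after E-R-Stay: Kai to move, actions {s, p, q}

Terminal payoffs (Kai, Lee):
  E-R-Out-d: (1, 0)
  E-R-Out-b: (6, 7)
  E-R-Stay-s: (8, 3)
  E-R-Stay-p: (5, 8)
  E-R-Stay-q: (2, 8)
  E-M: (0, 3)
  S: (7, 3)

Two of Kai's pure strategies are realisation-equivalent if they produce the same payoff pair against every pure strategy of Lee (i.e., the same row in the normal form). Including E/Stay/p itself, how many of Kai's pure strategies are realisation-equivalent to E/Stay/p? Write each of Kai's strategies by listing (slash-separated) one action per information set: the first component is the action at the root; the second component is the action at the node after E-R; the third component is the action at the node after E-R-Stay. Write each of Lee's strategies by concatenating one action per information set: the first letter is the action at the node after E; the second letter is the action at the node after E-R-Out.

1

Row for E/Stay/p (columns Rd, Rb, Md, Mb): (5,8) (5,8) (0,3) (0,3).
Every one of Kai's information sets is on the play path for some reply by Lee when Kai follows E/Stay/p.
Changing the action at any of them therefore changes at least one column, so only E/Stay/p itself gives this row.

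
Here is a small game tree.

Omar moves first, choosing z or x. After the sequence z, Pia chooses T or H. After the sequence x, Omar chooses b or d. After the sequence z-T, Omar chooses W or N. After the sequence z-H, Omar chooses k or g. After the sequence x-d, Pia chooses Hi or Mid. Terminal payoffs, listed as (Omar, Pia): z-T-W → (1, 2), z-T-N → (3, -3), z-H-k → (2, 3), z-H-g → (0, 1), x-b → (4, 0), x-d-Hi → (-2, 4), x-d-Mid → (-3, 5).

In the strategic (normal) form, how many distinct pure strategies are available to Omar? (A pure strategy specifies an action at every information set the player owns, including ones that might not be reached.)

16

Omar owns the root with actions {z, x} — two choices.
Omar owns the node after x with actions {b, d} — two choices.
Omar owns the node after z-T with actions {W, N} — two choices.
Omar owns the node after z-H with actions {k, g} — two choices.
A pure strategy fixes one action at each information set independently, so the count is the product 2 × 2 × 2 × 2 = 16.
(For reference, Pia has 4 pure strategies, giving a 16×4 normal-form matrix.)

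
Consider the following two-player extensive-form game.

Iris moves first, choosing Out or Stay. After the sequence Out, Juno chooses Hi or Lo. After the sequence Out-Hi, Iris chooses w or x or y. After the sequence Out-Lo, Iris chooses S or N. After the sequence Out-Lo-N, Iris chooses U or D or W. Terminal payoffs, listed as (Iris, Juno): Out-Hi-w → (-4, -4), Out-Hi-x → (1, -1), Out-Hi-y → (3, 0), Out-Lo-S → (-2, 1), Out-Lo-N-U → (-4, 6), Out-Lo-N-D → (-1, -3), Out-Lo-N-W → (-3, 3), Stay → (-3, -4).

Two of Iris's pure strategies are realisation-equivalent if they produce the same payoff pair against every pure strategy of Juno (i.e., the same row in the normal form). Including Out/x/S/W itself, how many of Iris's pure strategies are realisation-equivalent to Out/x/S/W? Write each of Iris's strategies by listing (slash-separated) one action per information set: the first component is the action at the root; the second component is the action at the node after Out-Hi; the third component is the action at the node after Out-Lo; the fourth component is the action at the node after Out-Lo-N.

Row for Out/x/S/W (columns Hi, Lo): (1,-1) (-2,1).
Under Out/x/S/W, Iris's choice at the node after Out-Lo-N can never be reached regardless of what Juno does, so varying those choices leaves every outcome unchanged.
Holding the reachable choices fixed and varying the unreachable one freely already gives 3 equivalent strategies.
No other strategy reproduces this row, so those 3 are the full class: Out/x/S/U, Out/x/S/D, Out/x/S/W.

3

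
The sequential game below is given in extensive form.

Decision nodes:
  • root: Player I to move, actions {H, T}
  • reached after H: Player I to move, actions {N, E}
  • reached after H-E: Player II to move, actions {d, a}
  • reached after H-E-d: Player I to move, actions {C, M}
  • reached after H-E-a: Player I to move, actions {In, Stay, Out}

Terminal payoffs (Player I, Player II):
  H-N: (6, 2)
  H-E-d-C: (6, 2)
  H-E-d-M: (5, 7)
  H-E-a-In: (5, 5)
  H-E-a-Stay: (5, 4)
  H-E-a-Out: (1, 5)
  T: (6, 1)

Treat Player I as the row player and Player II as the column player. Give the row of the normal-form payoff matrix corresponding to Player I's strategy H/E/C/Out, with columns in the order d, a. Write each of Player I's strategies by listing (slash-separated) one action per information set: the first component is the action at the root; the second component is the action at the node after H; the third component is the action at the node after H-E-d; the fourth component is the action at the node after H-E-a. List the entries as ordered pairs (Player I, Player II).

vs d: Player I plays H → Player I plays E at [H] → Player II plays d at [H-E] → Player I plays C at [H-E-d] → (6, 2)
vs a: Player I plays H → Player I plays E at [H] → Player II plays a at [H-E] → Player I plays Out at [H-E-a] → (1, 5)

(6,2) (1,5)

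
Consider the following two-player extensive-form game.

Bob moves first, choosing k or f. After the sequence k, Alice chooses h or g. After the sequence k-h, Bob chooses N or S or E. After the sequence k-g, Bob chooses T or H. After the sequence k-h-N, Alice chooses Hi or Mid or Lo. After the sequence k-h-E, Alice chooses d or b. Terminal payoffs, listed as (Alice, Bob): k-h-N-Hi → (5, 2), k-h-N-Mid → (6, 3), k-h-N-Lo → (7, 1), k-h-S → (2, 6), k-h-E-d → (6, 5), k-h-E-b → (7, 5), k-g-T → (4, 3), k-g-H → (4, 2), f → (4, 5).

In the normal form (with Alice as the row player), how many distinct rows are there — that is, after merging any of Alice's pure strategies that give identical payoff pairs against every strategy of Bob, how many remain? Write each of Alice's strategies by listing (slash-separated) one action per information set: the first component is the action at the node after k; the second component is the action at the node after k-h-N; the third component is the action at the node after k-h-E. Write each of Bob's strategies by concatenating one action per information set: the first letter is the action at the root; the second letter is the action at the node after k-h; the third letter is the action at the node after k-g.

Alice has 12 pure strategies: h/Hi/d, h/Hi/b, h/Mid/d, h/Mid/b, h/Lo/d, h/Lo/b, g/Hi/d, g/Hi/b, g/Mid/d, g/Mid/b, g/Lo/d, g/Lo/b. Columns: kNT, kNH, kST, kSH, kET, kEH, fNT, fNH, fST, fSH, fET, fEH.
{h/Hi/d} → row (5,2) (5,2) (2,6) (2,6) (6,5) (6,5) (4,5) (4,5) (4,5) (4,5) (4,5) (4,5)
{h/Hi/b} → row (5,2) (5,2) (2,6) (2,6) (7,5) (7,5) (4,5) (4,5) (4,5) (4,5) (4,5) (4,5)
{h/Mid/d} → row (6,3) (6,3) (2,6) (2,6) (6,5) (6,5) (4,5) (4,5) (4,5) (4,5) (4,5) (4,5)
{h/Mid/b} → row (6,3) (6,3) (2,6) (2,6) (7,5) (7,5) (4,5) (4,5) (4,5) (4,5) (4,5) (4,5)
{h/Lo/d} → row (7,1) (7,1) (2,6) (2,6) (6,5) (6,5) (4,5) (4,5) (4,5) (4,5) (4,5) (4,5)
{h/Lo/b} → row (7,1) (7,1) (2,6) (2,6) (7,5) (7,5) (4,5) (4,5) (4,5) (4,5) (4,5) (4,5)
{g/Hi/d, g/Hi/b, g/Mid/d, g/Mid/b, g/Lo/d, g/Lo/b} → row (4,3) (4,2) (4,3) (4,2) (4,3) (4,2) (4,5) (4,5) (4,5) (4,5) (4,5) (4,5)
That's 7 distinct rows out of 12 strategies.

7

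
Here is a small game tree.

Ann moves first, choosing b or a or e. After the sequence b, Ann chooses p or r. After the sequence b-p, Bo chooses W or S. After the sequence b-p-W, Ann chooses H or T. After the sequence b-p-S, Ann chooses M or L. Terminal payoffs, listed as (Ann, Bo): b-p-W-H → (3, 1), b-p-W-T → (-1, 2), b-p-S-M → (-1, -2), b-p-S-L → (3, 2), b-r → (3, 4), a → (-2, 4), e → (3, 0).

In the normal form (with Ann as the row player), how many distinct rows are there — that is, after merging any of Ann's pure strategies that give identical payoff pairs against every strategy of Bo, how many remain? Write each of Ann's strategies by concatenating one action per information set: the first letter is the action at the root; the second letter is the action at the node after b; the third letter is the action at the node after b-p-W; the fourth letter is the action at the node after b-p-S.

Ann has 24 pure strategies: bpHM, bpHL, bpTM, bpTL, brHM, brHL, brTM, brTL, apHM, apHL, apTM, apTL, arHM, arHL, arTM, arTL, epHM, epHL, epTM, epTL, erHM, erHL, erTM, erTL. Columns: W, S.
{bpHM} → row (3,1) (-1,-2)
{bpHL} → row (3,1) (3,2)
{bpTM} → row (-1,2) (-1,-2)
{bpTL} → row (-1,2) (3,2)
{brHM, brHL, brTM, brTL} → row (3,4) (3,4)
{apHM, apHL, apTM, apTL, arHM, arHL, arTM, arTL} → row (-2,4) (-2,4)
{epHM, epHL, epTM, epTL, erHM, erHL, erTM, erTL} → row (3,0) (3,0)
That's 7 distinct rows out of 24 strategies.

7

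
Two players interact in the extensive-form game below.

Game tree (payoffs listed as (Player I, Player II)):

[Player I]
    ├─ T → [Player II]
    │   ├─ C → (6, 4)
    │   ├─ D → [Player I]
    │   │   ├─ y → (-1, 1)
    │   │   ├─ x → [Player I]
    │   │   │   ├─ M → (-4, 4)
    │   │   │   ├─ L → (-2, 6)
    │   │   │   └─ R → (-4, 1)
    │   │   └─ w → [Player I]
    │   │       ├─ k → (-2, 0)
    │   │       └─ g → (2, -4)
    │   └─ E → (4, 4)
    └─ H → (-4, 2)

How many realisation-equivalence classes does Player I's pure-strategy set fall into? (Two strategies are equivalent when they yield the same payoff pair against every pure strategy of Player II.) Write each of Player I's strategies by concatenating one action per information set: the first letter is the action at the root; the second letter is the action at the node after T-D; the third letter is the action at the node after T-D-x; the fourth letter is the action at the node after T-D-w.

Player I has 36 pure strategies: TyMk, TyMg, TyLk, TyLg, TyRk, TyRg, TxMk, TxMg, TxLk, TxLg, TxRk, TxRg, TwMk, TwMg, TwLk, TwLg, TwRk, TwRg, HyMk, HyMg, HyLk, HyLg, HyRk, HyRg, HxMk, HxMg, HxLk, HxLg, HxRk, HxRg, HwMk, HwMg, HwLk, HwLg, HwRk, HwRg. Columns: C, D, E.
{TyMk, TyMg, TyLk, TyLg, TyRk, TyRg} → row (6,4) (-1,1) (4,4)
{TxMk, TxMg} → row (6,4) (-4,4) (4,4)
{TxLk, TxLg} → row (6,4) (-2,6) (4,4)
{TxRk, TxRg} → row (6,4) (-4,1) (4,4)
{TwMk, TwLk, TwRk} → row (6,4) (-2,0) (4,4)
{TwMg, TwLg, TwRg} → row (6,4) (2,-4) (4,4)
{HyMk, HyMg, HyLk, HyLg, HyRk, HyRg, HxMk, HxMg, HxLk, HxLg, HxRk, HxRg, HwMk, HwMg, HwLk, HwLg, HwRk, HwRg} → row (-4,2) (-4,2) (-4,2)
That's 7 distinct rows out of 36 strategies.

7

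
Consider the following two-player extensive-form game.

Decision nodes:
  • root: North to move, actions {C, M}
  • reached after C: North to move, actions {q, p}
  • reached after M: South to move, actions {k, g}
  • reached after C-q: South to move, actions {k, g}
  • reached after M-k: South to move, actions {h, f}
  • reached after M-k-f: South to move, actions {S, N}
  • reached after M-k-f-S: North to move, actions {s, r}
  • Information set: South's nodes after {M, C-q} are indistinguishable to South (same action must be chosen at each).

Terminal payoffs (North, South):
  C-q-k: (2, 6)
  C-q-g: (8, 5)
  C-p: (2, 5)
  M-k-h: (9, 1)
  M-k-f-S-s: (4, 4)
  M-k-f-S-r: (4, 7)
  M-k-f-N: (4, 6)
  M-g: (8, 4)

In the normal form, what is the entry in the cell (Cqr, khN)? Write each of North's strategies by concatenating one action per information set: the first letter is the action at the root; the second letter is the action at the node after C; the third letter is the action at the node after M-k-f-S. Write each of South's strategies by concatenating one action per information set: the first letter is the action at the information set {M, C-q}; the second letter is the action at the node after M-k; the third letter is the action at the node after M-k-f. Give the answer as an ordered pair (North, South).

Trace the play path from the root:
  North plays C
  North plays q at [C]
  South plays k at [C-q]
→ terminal payoff (2, 6).
(North's choice at the node after M-k-f-S is never reached on this path, so it doesn't affect the outcome.)

(2, 6)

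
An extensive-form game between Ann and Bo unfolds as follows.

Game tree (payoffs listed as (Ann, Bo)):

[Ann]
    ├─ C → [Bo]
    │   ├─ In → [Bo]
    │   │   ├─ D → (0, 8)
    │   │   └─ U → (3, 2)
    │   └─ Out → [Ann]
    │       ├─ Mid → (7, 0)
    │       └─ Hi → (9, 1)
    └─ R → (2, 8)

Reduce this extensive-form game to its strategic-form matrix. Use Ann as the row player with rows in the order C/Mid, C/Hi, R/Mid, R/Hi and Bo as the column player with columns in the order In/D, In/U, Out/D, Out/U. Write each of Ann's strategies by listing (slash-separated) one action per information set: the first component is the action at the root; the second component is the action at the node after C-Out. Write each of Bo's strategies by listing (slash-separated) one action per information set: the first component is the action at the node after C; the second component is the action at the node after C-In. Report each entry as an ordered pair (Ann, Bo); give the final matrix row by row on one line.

Row C/Mid: In/D→(0,8), In/U→(3,2), Out/D→(7,0), Out/U→(7,0)
Row C/Hi: In/D→(0,8), In/U→(3,2), Out/D→(9,1), Out/U→(9,1)
Row R/Mid: In/D→(2,8), In/U→(2,8), Out/D→(2,8), Out/U→(2,8)
Row R/Hi: In/D→(2,8), In/U→(2,8), Out/D→(2,8), Out/U→(2,8)

C/Mid: (0,8) (3,2) (7,0) (7,0) | C/Hi: (0,8) (3,2) (9,1) (9,1) | R/Mid: (2,8) (2,8) (2,8) (2,8) | R/Hi: (2,8) (2,8) (2,8) (2,8)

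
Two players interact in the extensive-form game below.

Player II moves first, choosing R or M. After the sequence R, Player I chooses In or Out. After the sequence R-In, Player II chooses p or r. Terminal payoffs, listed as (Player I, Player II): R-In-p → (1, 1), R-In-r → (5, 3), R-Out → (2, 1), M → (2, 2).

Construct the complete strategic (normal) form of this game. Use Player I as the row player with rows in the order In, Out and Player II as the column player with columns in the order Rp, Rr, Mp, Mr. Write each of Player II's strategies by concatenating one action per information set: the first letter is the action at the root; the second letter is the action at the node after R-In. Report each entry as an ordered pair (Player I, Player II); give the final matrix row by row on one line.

In: (1,1) (5,3) (2,2) (2,2) | Out: (2,1) (2,1) (2,2) (2,2)

           Rp       Rr       Mp       Mr
  In    (1,1)    (5,3)    (2,2)    (2,2)
 Out    (2,1)    (2,1)    (2,2)    (2,2)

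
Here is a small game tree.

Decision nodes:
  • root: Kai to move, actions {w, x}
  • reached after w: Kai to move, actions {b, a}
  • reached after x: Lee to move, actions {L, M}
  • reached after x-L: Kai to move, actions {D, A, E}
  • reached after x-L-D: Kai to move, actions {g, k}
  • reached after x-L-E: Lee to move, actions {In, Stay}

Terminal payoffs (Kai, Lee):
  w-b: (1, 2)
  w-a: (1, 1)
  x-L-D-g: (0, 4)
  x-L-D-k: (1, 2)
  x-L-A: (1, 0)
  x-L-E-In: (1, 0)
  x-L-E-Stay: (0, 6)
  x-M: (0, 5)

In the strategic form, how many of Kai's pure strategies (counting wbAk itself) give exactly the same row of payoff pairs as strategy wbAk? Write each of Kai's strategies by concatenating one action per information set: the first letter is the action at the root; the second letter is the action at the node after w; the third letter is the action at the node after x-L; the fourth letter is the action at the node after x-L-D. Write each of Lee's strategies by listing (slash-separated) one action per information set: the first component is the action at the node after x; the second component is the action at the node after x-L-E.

6

Row for wbAk (columns L/In, L/Stay, M/In, M/Stay): (1,2) (1,2) (1,2) (1,2).
Under wbAk, Kai's choice at the node after x-L and at the node after x-L-D can never be reached regardless of what Lee does, so varying those choices leaves every outcome unchanged.
Holding the reachable choices fixed and varying the unreachable ones freely already gives 3 × 2 = 6 equivalent strategies.
No other strategy reproduces this row, so those 6 are the full class: wbDg, wbDk, wbAg, wbAk, wbEg, wbEk.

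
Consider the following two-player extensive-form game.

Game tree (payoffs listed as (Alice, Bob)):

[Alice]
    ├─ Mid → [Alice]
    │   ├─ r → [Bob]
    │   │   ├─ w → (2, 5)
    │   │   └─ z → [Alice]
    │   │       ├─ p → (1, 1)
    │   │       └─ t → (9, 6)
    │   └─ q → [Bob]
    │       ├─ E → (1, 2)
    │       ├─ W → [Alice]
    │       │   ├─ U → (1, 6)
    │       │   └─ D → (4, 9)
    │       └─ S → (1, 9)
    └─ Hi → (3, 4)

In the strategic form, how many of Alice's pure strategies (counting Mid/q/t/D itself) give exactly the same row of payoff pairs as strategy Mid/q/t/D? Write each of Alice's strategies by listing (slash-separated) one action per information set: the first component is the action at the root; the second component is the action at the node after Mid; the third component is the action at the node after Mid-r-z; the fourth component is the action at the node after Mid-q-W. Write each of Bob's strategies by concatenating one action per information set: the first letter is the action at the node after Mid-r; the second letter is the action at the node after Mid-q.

Row for Mid/q/t/D (columns wE, wW, wS, zE, zW, zS): (1,2) (4,9) (1,9) (1,2) (4,9) (1,9).
Under Mid/q/t/D, Alice's choice at the node after Mid-r-z can never be reached regardless of what Bob does, so varying those choices leaves every outcome unchanged.
Holding the reachable choices fixed and varying the unreachable one freely already gives 2 equivalent strategies.
No other strategy reproduces this row, so those 2 are the full class: Mid/q/p/D, Mid/q/t/D.

2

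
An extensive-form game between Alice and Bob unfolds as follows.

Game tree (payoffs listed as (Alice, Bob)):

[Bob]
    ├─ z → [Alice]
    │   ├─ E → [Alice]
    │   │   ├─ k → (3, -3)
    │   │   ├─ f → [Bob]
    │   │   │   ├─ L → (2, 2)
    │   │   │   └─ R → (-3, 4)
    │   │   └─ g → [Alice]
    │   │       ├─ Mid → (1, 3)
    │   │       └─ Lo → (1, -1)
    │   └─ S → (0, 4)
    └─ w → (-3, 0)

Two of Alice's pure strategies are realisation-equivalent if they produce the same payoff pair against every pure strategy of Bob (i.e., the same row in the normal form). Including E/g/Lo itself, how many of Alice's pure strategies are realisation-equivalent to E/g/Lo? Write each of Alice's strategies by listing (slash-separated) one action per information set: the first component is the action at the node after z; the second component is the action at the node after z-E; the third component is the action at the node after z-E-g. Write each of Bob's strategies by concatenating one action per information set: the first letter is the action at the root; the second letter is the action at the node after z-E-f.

Row for E/g/Lo (columns zL, zR, wL, wR): (1,-1) (1,-1) (-3,0) (-3,0).
Every one of Alice's information sets is on the play path for some reply by Bob when Alice follows E/g/Lo.
Changing the action at any of them therefore changes at least one column, so only E/g/Lo itself gives this row.

1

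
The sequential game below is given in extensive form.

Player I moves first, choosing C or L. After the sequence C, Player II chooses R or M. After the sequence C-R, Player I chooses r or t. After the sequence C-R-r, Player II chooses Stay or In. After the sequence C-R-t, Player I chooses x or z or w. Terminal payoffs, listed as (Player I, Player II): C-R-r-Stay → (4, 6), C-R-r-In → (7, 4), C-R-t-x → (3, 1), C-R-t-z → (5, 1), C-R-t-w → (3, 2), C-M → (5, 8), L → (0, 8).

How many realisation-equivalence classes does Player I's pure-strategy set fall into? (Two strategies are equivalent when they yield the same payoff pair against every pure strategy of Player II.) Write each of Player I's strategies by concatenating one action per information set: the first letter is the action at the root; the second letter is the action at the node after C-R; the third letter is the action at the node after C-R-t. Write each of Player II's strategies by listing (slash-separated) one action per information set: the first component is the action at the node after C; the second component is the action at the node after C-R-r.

Player I has 12 pure strategies: Crx, Crz, Crw, Ctx, Ctz, Ctw, Lrx, Lrz, Lrw, Ltx, Ltz, Ltw. Columns: R/Stay, R/In, M/Stay, M/In.
{Crx, Crz, Crw} → row (4,6) (7,4) (5,8) (5,8)
{Ctx} → row (3,1) (3,1) (5,8) (5,8)
{Ctz} → row (5,1) (5,1) (5,8) (5,8)
{Ctw} → row (3,2) (3,2) (5,8) (5,8)
{Lrx, Lrz, Lrw, Ltx, Ltz, Ltw} → row (0,8) (0,8) (0,8) (0,8)
That's 5 distinct rows out of 12 strategies.

5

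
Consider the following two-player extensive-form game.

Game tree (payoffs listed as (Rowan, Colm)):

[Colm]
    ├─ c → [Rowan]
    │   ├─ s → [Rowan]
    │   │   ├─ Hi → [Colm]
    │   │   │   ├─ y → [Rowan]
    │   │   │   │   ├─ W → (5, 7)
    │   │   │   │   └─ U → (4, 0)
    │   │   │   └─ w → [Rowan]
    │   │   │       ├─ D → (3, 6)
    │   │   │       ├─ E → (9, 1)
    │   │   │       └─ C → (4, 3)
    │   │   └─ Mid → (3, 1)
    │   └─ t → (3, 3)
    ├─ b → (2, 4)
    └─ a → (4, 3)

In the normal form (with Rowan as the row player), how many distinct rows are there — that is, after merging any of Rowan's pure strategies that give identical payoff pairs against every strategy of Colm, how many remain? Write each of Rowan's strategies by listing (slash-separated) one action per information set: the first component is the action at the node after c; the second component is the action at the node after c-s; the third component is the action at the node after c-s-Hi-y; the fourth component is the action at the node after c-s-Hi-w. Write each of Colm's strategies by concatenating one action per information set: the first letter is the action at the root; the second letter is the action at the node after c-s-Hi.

8

Rowan has 24 pure strategies: s/Hi/W/D, s/Hi/W/E, s/Hi/W/C, s/Hi/U/D, s/Hi/U/E, s/Hi/U/C, s/Mid/W/D, s/Mid/W/E, s/Mid/W/C, s/Mid/U/D, s/Mid/U/E, s/Mid/U/C, t/Hi/W/D, t/Hi/W/E, t/Hi/W/C, t/Hi/U/D, t/Hi/U/E, t/Hi/U/C, t/Mid/W/D, t/Mid/W/E, t/Mid/W/C, t/Mid/U/D, t/Mid/U/E, t/Mid/U/C. Columns: cy, cw, by, bw, ay, aw.
{s/Hi/W/D} → row (5,7) (3,6) (2,4) (2,4) (4,3) (4,3)
{s/Hi/W/E} → row (5,7) (9,1) (2,4) (2,4) (4,3) (4,3)
{s/Hi/W/C} → row (5,7) (4,3) (2,4) (2,4) (4,3) (4,3)
{s/Hi/U/D} → row (4,0) (3,6) (2,4) (2,4) (4,3) (4,3)
{s/Hi/U/E} → row (4,0) (9,1) (2,4) (2,4) (4,3) (4,3)
{s/Hi/U/C} → row (4,0) (4,3) (2,4) (2,4) (4,3) (4,3)
{s/Mid/W/D, s/Mid/W/E, s/Mid/W/C, s/Mid/U/D, s/Mid/U/E, s/Mid/U/C} → row (3,1) (3,1) (2,4) (2,4) (4,3) (4,3)
{t/Hi/W/D, t/Hi/W/E, t/Hi/W/C, t/Hi/U/D, t/Hi/U/E, t/Hi/U/C, t/Mid/W/D, t/Mid/W/E, t/Mid/W/C, t/Mid/U/D, t/Mid/U/E, t/Mid/U/C} → row (3,3) (3,3) (2,4) (2,4) (4,3) (4,3)
That's 8 distinct rows out of 24 strategies.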